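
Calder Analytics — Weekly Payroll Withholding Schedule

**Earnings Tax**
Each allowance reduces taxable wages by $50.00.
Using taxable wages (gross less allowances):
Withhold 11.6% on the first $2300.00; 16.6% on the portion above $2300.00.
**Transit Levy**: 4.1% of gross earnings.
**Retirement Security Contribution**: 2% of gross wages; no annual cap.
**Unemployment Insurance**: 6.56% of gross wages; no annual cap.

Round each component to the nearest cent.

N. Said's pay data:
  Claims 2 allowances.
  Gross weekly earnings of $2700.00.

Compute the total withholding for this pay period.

$658.42

Earnings Tax: taxable = $2700.00 − 2×$50.00 = $2600.00
  $266.80 + 16.6% × ($2600.00 − $2300.00) = $266.80 + 16.6% × $300.00 = $316.60
Transit Levy: 4.1% × $2700.00 = $110.70
Retirement Security Contribution: 2% × $2700.00 = $54.00
Unemployment Insurance: 6.56% × $2700.00 = $177.12
Total: $316.60 + $110.70 + $54.00 + $177.12 = $658.42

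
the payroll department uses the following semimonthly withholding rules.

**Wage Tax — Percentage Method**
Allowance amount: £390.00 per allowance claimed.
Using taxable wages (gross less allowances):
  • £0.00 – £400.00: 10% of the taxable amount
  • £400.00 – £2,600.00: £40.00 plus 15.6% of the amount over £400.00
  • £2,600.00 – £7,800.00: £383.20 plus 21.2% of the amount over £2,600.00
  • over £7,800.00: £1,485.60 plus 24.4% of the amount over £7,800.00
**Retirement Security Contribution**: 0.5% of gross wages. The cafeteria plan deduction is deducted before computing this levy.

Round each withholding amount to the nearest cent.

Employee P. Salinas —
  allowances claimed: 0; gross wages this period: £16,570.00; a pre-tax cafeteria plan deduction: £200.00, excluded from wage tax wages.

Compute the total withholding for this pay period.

Wage Tax: taxable = £16,570.00 − £200.00 = £16,370.00
  £1,485.60 + 24.4% × (£16,370.00 − £7,800.00) = £1,485.60 + 24.4% × £8,570.00 = £3,576.68
Retirement Security Contribution: 0.5% × £16,370.00 = £81.85
Total: £3,576.68 + £81.85 = £3,658.53

£3,658.53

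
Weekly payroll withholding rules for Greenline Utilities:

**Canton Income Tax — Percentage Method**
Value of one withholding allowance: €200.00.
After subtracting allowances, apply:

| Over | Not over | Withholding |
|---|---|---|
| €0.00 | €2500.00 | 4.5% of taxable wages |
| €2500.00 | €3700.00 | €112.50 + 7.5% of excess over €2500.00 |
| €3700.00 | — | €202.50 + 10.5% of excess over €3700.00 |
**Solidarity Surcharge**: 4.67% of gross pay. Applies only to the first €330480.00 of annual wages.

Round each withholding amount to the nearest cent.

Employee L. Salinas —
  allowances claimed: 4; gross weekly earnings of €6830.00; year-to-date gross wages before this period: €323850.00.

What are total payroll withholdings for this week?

Canton Income Tax: taxable = €6830.00 − 4×€200.00 = €6030.00
  €202.50 + 10.5% × (€6030.00 − €3700.00) = €202.50 + 10.5% × €2330.00 = €447.15
Solidarity Surcharge: cap €330480.00 − YTD €323850.00 = €6630.00 subject; 4.67% × €6630.00 = €309.62
Total: €447.15 + €309.62 = €756.77

€756.77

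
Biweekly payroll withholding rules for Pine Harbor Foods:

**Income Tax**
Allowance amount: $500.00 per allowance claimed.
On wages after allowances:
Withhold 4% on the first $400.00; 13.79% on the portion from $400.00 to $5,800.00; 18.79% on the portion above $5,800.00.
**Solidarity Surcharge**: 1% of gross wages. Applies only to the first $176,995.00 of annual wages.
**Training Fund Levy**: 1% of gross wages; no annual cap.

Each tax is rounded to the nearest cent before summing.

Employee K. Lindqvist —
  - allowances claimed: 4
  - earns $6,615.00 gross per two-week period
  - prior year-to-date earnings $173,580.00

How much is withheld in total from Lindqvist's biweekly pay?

Income Tax: taxable = $6,615.00 − 4×$500.00 = $4,615.00
  $16.00 + 13.79% × ($4,615.00 − $400.00) = $16.00 + 13.79% × $4,215.00 = $597.25
Solidarity Surcharge: cap $176,995.00 − YTD $173,580.00 = $3,415.00 subject; 1% × $3,415.00 = $34.15
Training Fund Levy: 1% × $6,615.00 = $66.15
Total: $597.25 + $34.15 + $66.15 = $697.55

$697.55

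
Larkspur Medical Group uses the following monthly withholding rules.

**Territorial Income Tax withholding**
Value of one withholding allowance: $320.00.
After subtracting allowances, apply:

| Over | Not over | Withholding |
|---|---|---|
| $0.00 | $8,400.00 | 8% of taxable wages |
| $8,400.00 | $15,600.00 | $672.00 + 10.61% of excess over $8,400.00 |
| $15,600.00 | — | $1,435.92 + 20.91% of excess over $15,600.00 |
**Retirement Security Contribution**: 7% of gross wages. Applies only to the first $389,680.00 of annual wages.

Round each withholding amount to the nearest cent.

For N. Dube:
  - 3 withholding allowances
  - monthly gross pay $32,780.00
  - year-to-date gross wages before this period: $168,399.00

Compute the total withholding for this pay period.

$7,122.12

Territorial Income Tax: taxable = $32,780.00 − 3×$320.00 = $31,820.00
  $1,435.92 + 20.91% × ($31,820.00 − $15,600.00) = $1,435.92 + 20.91% × $16,220.00 = $4,827.52
Retirement Security Contribution: 7% × $32,780.00 = $2,294.60
Total: $4,827.52 + $2,294.60 = $7,122.12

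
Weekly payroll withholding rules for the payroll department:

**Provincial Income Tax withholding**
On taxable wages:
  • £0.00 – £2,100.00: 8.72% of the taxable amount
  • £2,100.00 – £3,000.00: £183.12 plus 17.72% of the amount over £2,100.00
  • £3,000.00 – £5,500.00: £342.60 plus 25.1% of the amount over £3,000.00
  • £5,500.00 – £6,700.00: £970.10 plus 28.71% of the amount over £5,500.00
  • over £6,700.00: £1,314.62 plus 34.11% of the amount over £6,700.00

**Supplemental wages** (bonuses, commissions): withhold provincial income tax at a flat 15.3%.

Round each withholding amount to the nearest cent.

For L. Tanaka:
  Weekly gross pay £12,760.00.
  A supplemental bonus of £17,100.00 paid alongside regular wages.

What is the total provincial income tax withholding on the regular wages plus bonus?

£5,997.99

Provincial Income Tax: taxable = £12,760.00
  £1,314.62 + 34.11% × (£12,760.00 − £6,700.00) = £1,314.62 + 34.11% × £6,060.00 = £3,381.69
Supplemental (15.3% flat on bonus): 15.3% × £17,100.00 = £2,616.30
Total provincial income tax: £3,381.69 + £2,616.30 = £5,997.99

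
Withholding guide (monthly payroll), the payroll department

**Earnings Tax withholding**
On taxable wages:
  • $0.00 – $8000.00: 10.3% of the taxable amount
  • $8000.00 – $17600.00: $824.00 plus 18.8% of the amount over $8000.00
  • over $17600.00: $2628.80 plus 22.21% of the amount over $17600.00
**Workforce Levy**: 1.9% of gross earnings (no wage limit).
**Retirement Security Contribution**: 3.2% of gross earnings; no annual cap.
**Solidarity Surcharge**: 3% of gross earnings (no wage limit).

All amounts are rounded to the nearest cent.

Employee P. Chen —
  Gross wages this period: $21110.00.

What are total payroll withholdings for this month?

$5118.28

Earnings Tax: taxable = $21110.00
  $2628.80 + 22.21% × ($21110.00 − $17600.00) = $2628.80 + 22.21% × $3510.00 = $3408.37
Workforce Levy: 1.9% × $21110.00 = $401.09
Retirement Security Contribution: 3.2% × $21110.00 = $675.52
Solidarity Surcharge: 3% × $21110.00 = $633.30
Total: $3408.37 + $401.09 + $675.52 + $633.30 = $5118.28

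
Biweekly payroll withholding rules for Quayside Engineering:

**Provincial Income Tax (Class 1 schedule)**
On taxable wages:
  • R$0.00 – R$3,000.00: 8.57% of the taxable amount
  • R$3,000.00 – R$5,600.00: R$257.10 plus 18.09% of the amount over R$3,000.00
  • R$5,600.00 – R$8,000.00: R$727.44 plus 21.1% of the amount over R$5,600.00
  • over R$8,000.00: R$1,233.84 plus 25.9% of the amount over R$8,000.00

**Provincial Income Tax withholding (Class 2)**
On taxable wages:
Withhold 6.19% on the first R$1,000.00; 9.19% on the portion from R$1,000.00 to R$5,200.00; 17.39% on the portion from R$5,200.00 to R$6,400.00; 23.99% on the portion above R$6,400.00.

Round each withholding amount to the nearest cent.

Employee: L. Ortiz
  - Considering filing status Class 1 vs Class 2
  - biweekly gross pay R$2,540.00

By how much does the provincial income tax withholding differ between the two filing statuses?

R$14.25

Provincial Income Tax (Class 1): taxable = R$2,540.00
  8.57% × R$2,540.00 = R$217.68
Provincial Income Tax (Class 2): taxable = R$2,540.00
  R$61.90 + 9.19% × (R$2,540.00 − R$1,000.00) = R$61.90 + 9.19% × R$1,540.00 = R$203.43
Difference: |R$217.68 − R$203.43| = R$14.25 (higher under Class 1)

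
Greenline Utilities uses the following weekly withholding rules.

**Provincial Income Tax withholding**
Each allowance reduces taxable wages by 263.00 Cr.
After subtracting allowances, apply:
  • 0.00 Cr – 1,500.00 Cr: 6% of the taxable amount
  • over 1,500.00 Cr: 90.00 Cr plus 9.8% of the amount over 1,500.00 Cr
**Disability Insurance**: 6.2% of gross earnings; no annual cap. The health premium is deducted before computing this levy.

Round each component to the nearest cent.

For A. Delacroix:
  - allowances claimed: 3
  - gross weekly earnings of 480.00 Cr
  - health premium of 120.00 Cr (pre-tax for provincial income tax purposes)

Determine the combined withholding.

22.32 Cr

Provincial Income Tax: taxable = 480.00 Cr − 120.00 Cr − 3×263.00 Cr = -429.00 Cr
  Taxable ≤ 0 → 0.00 Cr
Disability Insurance: 6.2% × 360.00 Cr = 22.32 Cr
Total: 0.00 Cr + 22.32 Cr = 22.32 Cr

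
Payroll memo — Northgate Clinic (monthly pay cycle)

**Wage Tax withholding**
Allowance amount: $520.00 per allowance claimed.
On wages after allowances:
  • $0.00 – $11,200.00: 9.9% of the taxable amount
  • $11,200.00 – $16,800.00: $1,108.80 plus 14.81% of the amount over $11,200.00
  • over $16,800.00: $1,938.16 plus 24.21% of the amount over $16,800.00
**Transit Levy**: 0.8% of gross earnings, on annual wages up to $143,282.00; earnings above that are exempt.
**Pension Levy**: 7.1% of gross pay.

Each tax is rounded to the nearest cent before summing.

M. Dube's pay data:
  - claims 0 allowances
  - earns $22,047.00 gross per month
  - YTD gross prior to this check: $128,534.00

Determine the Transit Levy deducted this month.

Transit Levy: cap $143,282.00 − YTD $128,534.00 = $14,748.00 subject; 0.8% × $14,748.00 = $117.98

$117.98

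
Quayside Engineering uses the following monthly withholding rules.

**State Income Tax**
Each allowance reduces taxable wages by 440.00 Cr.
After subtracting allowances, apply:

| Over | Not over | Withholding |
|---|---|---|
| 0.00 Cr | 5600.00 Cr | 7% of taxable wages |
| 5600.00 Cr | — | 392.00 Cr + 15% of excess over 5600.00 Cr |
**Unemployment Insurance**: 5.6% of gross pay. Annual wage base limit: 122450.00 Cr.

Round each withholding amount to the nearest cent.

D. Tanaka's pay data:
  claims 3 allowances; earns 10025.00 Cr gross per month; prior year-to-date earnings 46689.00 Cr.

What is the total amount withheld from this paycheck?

State Income Tax: taxable = 10025.00 Cr − 3×440.00 Cr = 8705.00 Cr
  392.00 Cr + 15% × (8705.00 Cr − 5600.00 Cr) = 392.00 Cr + 15% × 3105.00 Cr = 857.75 Cr
Unemployment Insurance: 5.6% × 10025.00 Cr = 561.40 Cr
Total: 857.75 Cr + 561.40 Cr = 1419.15 Cr

1419.15 Cr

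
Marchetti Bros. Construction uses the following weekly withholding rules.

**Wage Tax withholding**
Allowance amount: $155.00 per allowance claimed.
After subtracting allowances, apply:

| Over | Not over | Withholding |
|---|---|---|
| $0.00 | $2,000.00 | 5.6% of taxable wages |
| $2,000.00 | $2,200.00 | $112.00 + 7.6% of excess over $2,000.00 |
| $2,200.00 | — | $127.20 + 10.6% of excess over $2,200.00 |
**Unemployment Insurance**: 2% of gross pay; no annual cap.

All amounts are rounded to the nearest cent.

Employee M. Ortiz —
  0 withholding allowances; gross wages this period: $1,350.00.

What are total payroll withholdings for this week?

Wage Tax: taxable = $1,350.00
  5.6% × $1,350.00 = $75.60
Unemployment Insurance: 2% × $1,350.00 = $27.00
Total: $75.60 + $27.00 = $102.60

$102.60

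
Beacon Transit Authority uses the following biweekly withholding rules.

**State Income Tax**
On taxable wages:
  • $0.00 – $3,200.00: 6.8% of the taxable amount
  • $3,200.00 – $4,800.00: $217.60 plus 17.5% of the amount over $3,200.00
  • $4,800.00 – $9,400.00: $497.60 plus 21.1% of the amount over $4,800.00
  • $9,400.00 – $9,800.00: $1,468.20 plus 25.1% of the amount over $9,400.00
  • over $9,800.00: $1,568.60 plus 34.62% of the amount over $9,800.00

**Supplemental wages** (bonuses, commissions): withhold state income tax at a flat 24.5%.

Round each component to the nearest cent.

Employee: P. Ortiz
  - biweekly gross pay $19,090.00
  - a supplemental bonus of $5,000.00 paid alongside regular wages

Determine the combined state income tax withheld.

State Income Tax: taxable = $19,090.00
  $1,568.60 + 34.62% × ($19,090.00 − $9,800.00) = $1,568.60 + 34.62% × $9,290.00 = $4,784.80
Supplemental (24.5% flat on bonus): 24.5% × $5,000.00 = $1,225.00
Total state income tax: $4,784.80 + $1,225.00 = $6,009.80

$6,009.80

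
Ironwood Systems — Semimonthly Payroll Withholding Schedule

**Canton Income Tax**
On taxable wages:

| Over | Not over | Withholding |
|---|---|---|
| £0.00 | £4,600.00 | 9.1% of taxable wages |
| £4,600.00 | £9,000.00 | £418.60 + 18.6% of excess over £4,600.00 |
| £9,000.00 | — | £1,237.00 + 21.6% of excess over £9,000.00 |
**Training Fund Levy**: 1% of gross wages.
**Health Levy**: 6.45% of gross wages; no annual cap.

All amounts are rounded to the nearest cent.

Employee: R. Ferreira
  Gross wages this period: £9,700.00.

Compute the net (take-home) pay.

£7,589.15

Canton Income Tax: taxable = £9,700.00
  £1,237.00 + 21.6% × (£9,700.00 − £9,000.00) = £1,237.00 + 21.6% × £700.00 = £1,388.20
Training Fund Levy: 1% × £9,700.00 = £97.00
Health Levy: 6.45% × £9,700.00 = £625.65
Total withheld: £1,388.20 + £97.00 + £625.65 = £2,110.85
Net pay: £9,700.00 − £2,110.85 = £7,589.15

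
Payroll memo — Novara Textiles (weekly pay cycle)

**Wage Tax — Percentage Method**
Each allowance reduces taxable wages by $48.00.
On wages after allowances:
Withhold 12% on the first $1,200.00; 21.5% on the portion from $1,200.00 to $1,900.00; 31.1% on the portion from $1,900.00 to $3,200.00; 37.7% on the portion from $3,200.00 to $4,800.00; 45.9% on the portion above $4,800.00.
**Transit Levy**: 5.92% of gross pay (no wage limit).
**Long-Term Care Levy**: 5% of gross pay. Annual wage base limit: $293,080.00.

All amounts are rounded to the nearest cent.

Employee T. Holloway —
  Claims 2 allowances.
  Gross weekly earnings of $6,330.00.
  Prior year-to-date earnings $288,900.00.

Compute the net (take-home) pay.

Wage Tax: taxable = $6,330.00 − 2×$48.00 = $6,234.00
  $1,302.00 + 45.9% × ($6,234.00 − $4,800.00) = $1,302.00 + 45.9% × $1,434.00 = $1,960.21
Transit Levy: 5.92% × $6,330.00 = $374.74
Long-Term Care Levy: cap $293,080.00 − YTD $288,900.00 = $4,180.00 subject; 5% × $4,180.00 = $209.00
Total withheld: $1,960.21 + $374.74 + $209.00 = $2,543.95
Net pay: $6,330.00 − $2,543.95 = $3,786.05

$3,786.05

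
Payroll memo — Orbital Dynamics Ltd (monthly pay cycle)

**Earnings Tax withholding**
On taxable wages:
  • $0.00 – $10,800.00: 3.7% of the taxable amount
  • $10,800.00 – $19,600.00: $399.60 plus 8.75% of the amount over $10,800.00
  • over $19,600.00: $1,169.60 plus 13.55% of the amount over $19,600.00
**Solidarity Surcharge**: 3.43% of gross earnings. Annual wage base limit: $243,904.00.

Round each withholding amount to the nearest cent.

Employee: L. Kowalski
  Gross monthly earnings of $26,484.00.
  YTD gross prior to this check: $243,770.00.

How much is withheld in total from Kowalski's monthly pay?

$2,106.98

Earnings Tax: taxable = $26,484.00
  $1,169.60 + 13.55% × ($26,484.00 − $19,600.00) = $1,169.60 + 13.55% × $6,884.00 = $2,102.38
Solidarity Surcharge: cap $243,904.00 − YTD $243,770.00 = $134.00 subject; 3.43% × $134.00 = $4.60
Total: $2,102.38 + $4.60 = $2,106.98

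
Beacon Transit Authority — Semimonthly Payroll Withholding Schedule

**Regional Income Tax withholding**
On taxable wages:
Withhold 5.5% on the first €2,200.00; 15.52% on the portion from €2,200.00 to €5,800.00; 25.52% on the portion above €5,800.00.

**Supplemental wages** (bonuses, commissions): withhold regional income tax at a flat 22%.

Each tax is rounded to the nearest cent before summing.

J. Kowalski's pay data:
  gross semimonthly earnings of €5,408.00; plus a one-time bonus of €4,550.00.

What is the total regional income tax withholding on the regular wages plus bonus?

Regional Income Tax: taxable = €5,408.00
  €121.00 + 15.52% × (€5,408.00 − €2,200.00) = €121.00 + 15.52% × €3,208.00 = €618.88
Supplemental (22% flat on bonus): 22% × €4,550.00 = €1,001.00
Total regional income tax: €618.88 + €1,001.00 = €1,619.88

€1,619.88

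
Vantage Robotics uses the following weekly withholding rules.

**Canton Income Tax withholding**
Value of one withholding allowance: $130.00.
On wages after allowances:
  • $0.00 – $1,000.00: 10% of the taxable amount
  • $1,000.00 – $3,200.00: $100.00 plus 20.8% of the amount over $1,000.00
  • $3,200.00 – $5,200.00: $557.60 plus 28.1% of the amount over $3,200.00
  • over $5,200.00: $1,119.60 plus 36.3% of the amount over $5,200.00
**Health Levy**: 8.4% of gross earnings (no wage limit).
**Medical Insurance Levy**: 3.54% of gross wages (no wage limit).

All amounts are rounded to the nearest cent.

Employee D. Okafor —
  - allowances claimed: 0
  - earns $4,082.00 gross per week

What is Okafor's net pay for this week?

Canton Income Tax: taxable = $4,082.00
  $557.60 + 28.1% × ($4,082.00 − $3,200.00) = $557.60 + 28.1% × $882.00 = $805.44
Health Levy: 8.4% × $4,082.00 = $342.89
Medical Insurance Levy: 3.54% × $4,082.00 = $144.50
Total withheld: $805.44 + $342.89 + $144.50 = $1,292.83
Net pay: $4,082.00 − $1,292.83 = $2,789.17

$2,789.17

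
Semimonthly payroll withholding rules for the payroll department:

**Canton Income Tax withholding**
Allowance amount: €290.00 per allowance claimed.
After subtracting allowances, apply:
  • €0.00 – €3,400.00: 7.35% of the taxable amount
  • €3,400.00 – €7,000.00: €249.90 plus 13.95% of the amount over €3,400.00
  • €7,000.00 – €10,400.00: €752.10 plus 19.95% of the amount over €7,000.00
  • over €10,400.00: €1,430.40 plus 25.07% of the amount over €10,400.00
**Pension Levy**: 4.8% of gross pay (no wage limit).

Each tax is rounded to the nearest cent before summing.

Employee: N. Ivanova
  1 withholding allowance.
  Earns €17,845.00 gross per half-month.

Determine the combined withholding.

€4,080.72

Canton Income Tax: taxable = €17,845.00 − 1×€290.00 = €17,555.00
  €1,430.40 + 25.07% × (€17,555.00 − €10,400.00) = €1,430.40 + 25.07% × €7,155.00 = €3,224.16
Pension Levy: 4.8% × €17,845.00 = €856.56
Total: €3,224.16 + €856.56 = €4,080.72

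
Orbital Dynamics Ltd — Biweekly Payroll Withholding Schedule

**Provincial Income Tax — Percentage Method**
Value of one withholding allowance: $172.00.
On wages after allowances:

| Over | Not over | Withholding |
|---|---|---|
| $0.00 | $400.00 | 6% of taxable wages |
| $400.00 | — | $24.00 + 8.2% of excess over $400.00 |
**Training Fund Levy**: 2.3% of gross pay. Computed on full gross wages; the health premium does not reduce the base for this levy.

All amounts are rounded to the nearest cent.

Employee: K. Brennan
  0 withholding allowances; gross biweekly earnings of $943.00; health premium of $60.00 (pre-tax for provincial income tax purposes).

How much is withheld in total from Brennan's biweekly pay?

$85.30

Provincial Income Tax: taxable = $943.00 − $60.00 = $883.00
  $24.00 + 8.2% × ($883.00 − $400.00) = $24.00 + 8.2% × $483.00 = $63.61
Training Fund Levy: 2.3% × $943.00 = $21.69
Total: $63.61 + $21.69 = $85.30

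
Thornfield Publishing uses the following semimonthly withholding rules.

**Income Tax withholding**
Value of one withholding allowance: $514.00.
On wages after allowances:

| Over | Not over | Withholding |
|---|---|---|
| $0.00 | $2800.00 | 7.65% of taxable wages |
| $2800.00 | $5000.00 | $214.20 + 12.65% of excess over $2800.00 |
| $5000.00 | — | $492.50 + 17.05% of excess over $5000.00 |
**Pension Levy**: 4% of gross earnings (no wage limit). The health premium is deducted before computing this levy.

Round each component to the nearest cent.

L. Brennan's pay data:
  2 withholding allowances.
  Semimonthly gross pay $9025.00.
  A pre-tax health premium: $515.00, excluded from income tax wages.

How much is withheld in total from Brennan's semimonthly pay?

Income Tax: taxable = $9025.00 − $515.00 − 2×$514.00 = $7482.00
  $492.50 + 17.05% × ($7482.00 − $5000.00) = $492.50 + 17.05% × $2482.00 = $915.68
Pension Levy: 4% × $8510.00 = $340.40
Total: $915.68 + $340.40 = $1256.08

$1256.08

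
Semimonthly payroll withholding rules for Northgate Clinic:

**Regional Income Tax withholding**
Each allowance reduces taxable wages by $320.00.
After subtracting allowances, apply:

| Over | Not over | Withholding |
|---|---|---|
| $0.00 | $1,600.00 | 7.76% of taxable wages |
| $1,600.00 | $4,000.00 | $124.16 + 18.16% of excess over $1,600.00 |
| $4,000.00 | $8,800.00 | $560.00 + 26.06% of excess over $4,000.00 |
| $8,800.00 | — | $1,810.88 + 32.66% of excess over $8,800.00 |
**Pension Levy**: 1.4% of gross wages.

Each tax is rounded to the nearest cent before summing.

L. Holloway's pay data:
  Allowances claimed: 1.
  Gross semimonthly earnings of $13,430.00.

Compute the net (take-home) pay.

Regional Income Tax: taxable = $13,430.00 − 1×$320.00 = $13,110.00
  $1,810.88 + 32.66% × ($13,110.00 − $8,800.00) = $1,810.88 + 32.66% × $4,310.00 = $3,218.53
Pension Levy: 1.4% × $13,430.00 = $188.02
Total withheld: $3,218.53 + $188.02 = $3,406.55
Net pay: $13,430.00 − $3,406.55 = $10,023.45

$10,023.45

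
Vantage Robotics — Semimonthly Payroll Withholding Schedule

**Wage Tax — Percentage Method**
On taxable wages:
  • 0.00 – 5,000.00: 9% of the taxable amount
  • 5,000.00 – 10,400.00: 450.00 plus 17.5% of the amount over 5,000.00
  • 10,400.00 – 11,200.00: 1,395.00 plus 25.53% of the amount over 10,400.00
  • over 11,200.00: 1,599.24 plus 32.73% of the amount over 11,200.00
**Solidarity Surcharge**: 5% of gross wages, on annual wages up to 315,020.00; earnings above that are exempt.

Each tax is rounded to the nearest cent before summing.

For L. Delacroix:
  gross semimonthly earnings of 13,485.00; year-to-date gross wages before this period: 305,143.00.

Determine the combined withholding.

Wage Tax: taxable = 13,485.00
  1,599.24 + 32.73% × (13,485.00 − 11,200.00) = 1,599.24 + 32.73% × 2,285.00 = 2,347.12
Solidarity Surcharge: cap 315,020.00 − YTD 305,143.00 = 9,877.00 subject; 5% × 9,877.00 = 493.85
Total: 2,347.12 + 493.85 = 2,840.97

2,840.97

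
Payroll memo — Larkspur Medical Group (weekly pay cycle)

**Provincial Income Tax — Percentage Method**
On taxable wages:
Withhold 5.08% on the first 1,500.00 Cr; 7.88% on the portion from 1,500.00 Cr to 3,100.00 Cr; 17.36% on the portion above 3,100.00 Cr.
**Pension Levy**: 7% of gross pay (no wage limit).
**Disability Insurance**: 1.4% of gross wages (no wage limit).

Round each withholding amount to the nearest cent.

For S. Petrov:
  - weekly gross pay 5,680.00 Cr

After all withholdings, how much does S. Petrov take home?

4,552.71 Cr

Provincial Income Tax: taxable = 5,680.00 Cr
  202.28 Cr + 17.36% × (5,680.00 Cr − 3,100.00 Cr) = 202.28 Cr + 17.36% × 2,580.00 Cr = 650.17 Cr
Pension Levy: 7% × 5,680.00 Cr = 397.60 Cr
Disability Insurance: 1.4% × 5,680.00 Cr = 79.52 Cr
Total withheld: 650.17 Cr + 397.60 Cr + 79.52 Cr = 1,127.29 Cr
Net pay: 5,680.00 Cr − 1,127.29 Cr = 4,552.71 Cr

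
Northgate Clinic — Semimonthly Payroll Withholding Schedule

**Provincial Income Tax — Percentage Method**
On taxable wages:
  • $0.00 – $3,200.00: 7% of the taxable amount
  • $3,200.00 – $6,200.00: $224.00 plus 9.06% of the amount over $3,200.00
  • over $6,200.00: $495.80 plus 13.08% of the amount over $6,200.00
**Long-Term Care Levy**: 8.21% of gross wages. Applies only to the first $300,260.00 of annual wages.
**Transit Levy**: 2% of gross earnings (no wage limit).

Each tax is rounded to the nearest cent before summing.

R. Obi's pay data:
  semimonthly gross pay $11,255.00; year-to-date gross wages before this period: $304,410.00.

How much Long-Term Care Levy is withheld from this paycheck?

$0.00

Long-Term Care Levy: YTD $304,410.00 ≥ cap $300,260.00 → $0.00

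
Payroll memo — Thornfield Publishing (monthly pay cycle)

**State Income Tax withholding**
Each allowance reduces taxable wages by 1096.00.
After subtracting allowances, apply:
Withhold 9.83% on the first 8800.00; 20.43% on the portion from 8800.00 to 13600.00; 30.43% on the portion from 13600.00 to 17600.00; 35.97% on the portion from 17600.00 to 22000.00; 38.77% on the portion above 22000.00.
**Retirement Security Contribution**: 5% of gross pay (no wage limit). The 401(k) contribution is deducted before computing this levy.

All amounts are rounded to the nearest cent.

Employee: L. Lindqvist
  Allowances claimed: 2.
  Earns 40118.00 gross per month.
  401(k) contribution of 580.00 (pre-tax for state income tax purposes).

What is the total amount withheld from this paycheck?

State Income Tax: taxable = 40118.00 − 580.00 − 2×1096.00 = 37346.00
  4645.56 + 38.77% × (37346.00 − 22000.00) = 4645.56 + 38.77% × 15346.00 = 10595.20
Retirement Security Contribution: 5% × 39538.00 = 1976.90
Total: 10595.20 + 1976.90 = 12572.10

12572.10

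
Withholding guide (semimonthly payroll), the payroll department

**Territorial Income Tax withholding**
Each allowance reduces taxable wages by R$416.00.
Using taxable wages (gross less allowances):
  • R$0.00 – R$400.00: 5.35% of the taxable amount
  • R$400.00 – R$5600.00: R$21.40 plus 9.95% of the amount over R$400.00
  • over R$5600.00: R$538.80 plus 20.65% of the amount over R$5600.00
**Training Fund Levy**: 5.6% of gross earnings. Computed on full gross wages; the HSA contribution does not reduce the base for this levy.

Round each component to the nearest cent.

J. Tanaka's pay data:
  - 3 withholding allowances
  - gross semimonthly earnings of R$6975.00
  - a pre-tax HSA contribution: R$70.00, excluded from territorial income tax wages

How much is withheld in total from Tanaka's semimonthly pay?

Territorial Income Tax: taxable = R$6975.00 − R$70.00 − 3×R$416.00 = R$5657.00
  R$538.80 + 20.65% × (R$5657.00 − R$5600.00) = R$538.80 + 20.65% × R$57.00 = R$550.57
Training Fund Levy: 5.6% × R$6975.00 = R$390.60
Total: R$550.57 + R$390.60 = R$941.17

R$941.17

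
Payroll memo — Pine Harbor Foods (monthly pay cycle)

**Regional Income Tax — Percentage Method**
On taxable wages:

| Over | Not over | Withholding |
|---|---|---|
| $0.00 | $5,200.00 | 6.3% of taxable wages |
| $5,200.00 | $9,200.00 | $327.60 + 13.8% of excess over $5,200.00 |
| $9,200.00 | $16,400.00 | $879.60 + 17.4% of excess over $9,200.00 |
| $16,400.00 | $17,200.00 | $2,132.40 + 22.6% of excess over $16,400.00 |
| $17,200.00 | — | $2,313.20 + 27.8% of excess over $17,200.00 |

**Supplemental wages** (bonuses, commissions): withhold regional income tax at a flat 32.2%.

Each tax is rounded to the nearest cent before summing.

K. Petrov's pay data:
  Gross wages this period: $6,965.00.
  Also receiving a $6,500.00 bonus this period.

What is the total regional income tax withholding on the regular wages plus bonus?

$2,664.17

Regional Income Tax: taxable = $6,965.00
  $327.60 + 13.8% × ($6,965.00 − $5,200.00) = $327.60 + 13.8% × $1,765.00 = $571.17
Supplemental (32.2% flat on bonus): 32.2% × $6,500.00 = $2,093.00
Total regional income tax: $571.17 + $2,093.00 = $2,664.17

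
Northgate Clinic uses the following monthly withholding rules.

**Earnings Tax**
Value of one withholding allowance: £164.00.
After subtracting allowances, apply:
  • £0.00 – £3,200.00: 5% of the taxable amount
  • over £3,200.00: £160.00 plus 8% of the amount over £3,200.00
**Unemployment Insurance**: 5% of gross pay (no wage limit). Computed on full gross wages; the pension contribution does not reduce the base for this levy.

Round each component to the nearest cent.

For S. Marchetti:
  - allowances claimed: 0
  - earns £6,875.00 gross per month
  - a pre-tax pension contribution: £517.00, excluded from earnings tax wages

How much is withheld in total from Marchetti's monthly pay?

£756.39

Earnings Tax: taxable = £6,875.00 − £517.00 = £6,358.00
  £160.00 + 8% × (£6,358.00 − £3,200.00) = £160.00 + 8% × £3,158.00 = £412.64
Unemployment Insurance: 5% × £6,875.00 = £343.75
Total: £412.64 + £343.75 = £756.39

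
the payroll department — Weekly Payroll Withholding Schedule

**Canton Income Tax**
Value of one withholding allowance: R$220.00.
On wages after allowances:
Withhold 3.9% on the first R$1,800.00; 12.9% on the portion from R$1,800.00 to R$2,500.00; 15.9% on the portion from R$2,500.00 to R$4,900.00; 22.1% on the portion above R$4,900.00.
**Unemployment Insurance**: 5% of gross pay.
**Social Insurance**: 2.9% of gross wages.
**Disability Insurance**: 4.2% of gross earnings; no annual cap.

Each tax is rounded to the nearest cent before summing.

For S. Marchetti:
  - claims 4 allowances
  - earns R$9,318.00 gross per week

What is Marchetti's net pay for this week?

R$6,866.52

Canton Income Tax: taxable = R$9,318.00 − 4×R$220.00 = R$8,438.00
  R$542.10 + 22.1% × (R$8,438.00 − R$4,900.00) = R$542.10 + 22.1% × R$3,538.00 = R$1,324.00
Unemployment Insurance: 5% × R$9,318.00 = R$465.90
Social Insurance: 2.9% × R$9,318.00 = R$270.22
Disability Insurance: 4.2% × R$9,318.00 = R$391.36
Total withheld: R$1,324.00 + R$465.90 + R$270.22 + R$391.36 = R$2,451.48
Net pay: R$9,318.00 − R$2,451.48 = R$6,866.52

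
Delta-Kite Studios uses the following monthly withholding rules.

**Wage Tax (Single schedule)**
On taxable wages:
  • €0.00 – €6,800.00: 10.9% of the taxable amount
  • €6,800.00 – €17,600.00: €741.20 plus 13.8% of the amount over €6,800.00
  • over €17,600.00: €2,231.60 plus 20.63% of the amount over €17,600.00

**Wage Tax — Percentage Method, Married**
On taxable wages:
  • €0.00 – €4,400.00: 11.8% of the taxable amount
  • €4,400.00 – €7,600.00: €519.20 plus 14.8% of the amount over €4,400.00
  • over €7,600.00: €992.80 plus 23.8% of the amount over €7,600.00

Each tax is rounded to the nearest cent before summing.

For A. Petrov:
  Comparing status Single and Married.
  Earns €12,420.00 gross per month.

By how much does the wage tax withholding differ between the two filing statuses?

€623.20

Wage Tax (Single): taxable = €12,420.00
  €741.20 + 13.8% × (€12,420.00 − €6,800.00) = €741.20 + 13.8% × €5,620.00 = €1,516.76
Wage Tax (Married): taxable = €12,420.00
  €992.80 + 23.8% × (€12,420.00 − €7,600.00) = €992.80 + 23.8% × €4,820.00 = €2,139.96
Difference: |€1,516.76 − €2,139.96| = €623.20 (higher under Married)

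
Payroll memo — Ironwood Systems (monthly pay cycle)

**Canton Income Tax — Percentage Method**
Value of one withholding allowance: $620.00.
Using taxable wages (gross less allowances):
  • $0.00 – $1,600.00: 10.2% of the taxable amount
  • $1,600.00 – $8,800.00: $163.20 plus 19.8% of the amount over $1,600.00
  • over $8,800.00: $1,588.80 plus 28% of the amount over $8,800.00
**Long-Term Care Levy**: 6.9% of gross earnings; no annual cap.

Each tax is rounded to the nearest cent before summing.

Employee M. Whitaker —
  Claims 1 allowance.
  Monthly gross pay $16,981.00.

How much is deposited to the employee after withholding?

$12,103.43

Canton Income Tax: taxable = $16,981.00 − 1×$620.00 = $16,361.00
  $1,588.80 + 28% × ($16,361.00 − $8,800.00) = $1,588.80 + 28% × $7,561.00 = $3,705.88
Long-Term Care Levy: 6.9% × $16,981.00 = $1,171.69
Total withheld: $3,705.88 + $1,171.69 = $4,877.57
Net pay: $16,981.00 − $4,877.57 = $12,103.43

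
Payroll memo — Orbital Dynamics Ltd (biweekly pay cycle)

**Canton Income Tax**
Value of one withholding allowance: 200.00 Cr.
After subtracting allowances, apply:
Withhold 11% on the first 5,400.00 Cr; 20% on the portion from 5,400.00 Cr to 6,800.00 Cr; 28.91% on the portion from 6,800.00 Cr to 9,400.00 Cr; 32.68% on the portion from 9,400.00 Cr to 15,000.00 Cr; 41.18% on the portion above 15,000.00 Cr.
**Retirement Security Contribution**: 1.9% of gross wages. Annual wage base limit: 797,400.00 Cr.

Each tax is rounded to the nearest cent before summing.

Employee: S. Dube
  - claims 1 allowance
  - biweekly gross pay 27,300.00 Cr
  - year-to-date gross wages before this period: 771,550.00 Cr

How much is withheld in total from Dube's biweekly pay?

8,929.67 Cr

Canton Income Tax: taxable = 27,300.00 Cr − 1×200.00 Cr = 27,100.00 Cr
  3,455.74 Cr + 41.18% × (27,100.00 Cr − 15,000.00 Cr) = 3,455.74 Cr + 41.18% × 12,100.00 Cr = 8,438.52 Cr
Retirement Security Contribution: cap 797,400.00 Cr − YTD 771,550.00 Cr = 25,850.00 Cr subject; 1.9% × 25,850.00 Cr = 491.15 Cr
Total: 8,438.52 Cr + 491.15 Cr = 8,929.67 Cr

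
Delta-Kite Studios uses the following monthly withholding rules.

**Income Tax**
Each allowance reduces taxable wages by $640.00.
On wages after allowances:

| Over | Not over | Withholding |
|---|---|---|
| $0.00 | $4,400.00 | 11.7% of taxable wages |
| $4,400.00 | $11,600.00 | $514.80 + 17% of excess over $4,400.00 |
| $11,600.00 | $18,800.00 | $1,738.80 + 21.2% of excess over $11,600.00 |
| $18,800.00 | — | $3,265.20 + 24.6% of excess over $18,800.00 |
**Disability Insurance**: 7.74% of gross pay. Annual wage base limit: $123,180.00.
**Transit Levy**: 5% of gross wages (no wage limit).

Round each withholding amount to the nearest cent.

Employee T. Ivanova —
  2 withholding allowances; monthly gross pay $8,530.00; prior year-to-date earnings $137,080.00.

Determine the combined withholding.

Income Tax: taxable = $8,530.00 − 2×$640.00 = $7,250.00
  $514.80 + 17% × ($7,250.00 − $4,400.00) = $514.80 + 17% × $2,850.00 = $999.30
Disability Insurance: YTD $137,080.00 ≥ cap $123,180.00 → $0.00
Transit Levy: 5% × $8,530.00 = $426.50
Total: $999.30 + $0.00 + $426.50 = $1,425.80

$1,425.80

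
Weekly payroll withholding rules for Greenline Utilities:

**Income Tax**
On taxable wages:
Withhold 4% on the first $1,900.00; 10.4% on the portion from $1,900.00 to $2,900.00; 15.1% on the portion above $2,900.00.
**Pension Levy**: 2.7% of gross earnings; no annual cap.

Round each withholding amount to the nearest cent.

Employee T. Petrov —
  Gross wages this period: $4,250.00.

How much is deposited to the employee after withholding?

Income Tax: taxable = $4,250.00
  $180.00 + 15.1% × ($4,250.00 − $2,900.00) = $180.00 + 15.1% × $1,350.00 = $383.85
Pension Levy: 2.7% × $4,250.00 = $114.75
Total withheld: $383.85 + $114.75 = $498.60
Net pay: $4,250.00 − $498.60 = $3,751.40

$3,751.40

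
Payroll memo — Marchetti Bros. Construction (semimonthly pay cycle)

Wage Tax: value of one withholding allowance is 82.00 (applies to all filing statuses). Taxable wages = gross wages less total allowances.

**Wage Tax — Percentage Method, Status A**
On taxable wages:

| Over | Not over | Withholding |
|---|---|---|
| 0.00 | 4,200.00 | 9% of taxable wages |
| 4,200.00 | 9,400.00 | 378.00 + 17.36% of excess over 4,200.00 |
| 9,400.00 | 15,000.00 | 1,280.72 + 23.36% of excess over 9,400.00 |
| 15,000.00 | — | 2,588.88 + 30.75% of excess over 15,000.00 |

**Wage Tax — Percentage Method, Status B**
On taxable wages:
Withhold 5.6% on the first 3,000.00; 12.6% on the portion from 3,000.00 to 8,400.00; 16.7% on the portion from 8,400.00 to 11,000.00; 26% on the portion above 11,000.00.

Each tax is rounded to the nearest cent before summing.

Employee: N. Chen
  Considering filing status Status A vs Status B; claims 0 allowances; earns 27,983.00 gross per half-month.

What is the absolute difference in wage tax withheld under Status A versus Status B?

882.97

Wage Tax (Status A): taxable = 27,983.00
  2,588.88 + 30.75% × (27,983.00 − 15,000.00) = 2,588.88 + 30.75% × 12,983.00 = 6,581.15
Wage Tax (Status B): taxable = 27,983.00
  1,282.60 + 26% × (27,983.00 − 11,000.00) = 1,282.60 + 26% × 16,983.00 = 5,698.18
Difference: |6,581.15 − 5,698.18| = 882.97 (higher under Status A)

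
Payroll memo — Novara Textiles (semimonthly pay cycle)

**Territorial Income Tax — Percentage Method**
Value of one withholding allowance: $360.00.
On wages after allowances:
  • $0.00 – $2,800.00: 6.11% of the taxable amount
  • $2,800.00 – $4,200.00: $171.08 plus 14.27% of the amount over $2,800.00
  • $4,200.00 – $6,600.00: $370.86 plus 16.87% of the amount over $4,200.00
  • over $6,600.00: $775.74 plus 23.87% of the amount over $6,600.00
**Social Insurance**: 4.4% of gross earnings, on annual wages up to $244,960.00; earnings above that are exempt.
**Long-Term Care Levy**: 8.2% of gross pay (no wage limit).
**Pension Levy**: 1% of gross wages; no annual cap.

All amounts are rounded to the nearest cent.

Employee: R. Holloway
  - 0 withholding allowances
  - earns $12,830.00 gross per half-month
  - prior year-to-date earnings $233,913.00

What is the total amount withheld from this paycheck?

Territorial Income Tax: taxable = $12,830.00
  $775.74 + 23.87% × ($12,830.00 − $6,600.00) = $775.74 + 23.87% × $6,230.00 = $2,262.84
Social Insurance: cap $244,960.00 − YTD $233,913.00 = $11,047.00 subject; 4.4% × $11,047.00 = $486.07
Long-Term Care Levy: 8.2% × $12,830.00 = $1,052.06
Pension Levy: 1% × $12,830.00 = $128.30
Total: $2,262.84 + $486.07 + $1,052.06 + $128.30 = $3,929.27

$3,929.27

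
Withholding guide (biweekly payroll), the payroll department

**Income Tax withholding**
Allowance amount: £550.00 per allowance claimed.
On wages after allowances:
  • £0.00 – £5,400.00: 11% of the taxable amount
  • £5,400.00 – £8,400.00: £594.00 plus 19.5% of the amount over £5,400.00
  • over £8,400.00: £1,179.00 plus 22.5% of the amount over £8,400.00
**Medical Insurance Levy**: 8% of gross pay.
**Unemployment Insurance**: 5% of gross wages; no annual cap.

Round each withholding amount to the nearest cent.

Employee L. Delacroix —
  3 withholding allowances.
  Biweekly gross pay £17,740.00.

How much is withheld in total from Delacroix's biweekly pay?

£5,215.45

Income Tax: taxable = £17,740.00 − 3×£550.00 = £16,090.00
  £1,179.00 + 22.5% × (£16,090.00 − £8,400.00) = £1,179.00 + 22.5% × £7,690.00 = £2,909.25
Medical Insurance Levy: 8% × £17,740.00 = £1,419.20
Unemployment Insurance: 5% × £17,740.00 = £887.00
Total: £2,909.25 + £1,419.20 + £887.00 = £5,215.45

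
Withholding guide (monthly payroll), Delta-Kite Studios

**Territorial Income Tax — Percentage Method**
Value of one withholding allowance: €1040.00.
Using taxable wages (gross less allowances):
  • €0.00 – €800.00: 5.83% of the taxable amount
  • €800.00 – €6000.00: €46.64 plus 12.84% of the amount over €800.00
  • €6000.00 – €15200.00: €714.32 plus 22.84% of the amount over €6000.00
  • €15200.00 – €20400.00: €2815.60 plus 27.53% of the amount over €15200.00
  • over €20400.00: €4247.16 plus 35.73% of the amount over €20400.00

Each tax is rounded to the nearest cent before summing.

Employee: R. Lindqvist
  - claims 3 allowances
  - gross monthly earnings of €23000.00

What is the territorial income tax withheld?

Territorial Income Tax: taxable = €23000.00 − 3×€1040.00 = €19880.00
  €2815.60 + 27.53% × (€19880.00 − €15200.00) = €2815.60 + 27.53% × €4680.00 = €4104.00

€4104.00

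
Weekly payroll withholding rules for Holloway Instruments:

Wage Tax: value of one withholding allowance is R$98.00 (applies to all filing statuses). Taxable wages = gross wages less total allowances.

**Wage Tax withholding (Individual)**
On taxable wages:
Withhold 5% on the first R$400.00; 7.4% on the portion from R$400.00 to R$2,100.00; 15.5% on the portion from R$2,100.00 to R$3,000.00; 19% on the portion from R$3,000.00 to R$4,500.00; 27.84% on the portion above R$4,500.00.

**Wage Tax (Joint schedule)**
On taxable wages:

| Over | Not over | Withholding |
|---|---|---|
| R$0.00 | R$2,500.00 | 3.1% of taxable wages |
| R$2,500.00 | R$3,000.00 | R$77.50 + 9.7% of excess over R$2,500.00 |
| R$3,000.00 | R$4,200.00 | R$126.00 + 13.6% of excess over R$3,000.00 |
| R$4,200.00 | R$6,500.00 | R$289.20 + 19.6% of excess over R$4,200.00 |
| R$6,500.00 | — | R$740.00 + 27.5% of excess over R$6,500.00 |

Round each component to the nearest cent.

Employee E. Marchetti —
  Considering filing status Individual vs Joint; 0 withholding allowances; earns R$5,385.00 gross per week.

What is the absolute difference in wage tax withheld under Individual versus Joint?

Wage Tax (Individual): taxable = R$5,385.00
  R$570.30 + 27.84% × (R$5,385.00 − R$4,500.00) = R$570.30 + 27.84% × R$885.00 = R$816.68
Wage Tax (Joint): taxable = R$5,385.00
  R$289.20 + 19.6% × (R$5,385.00 − R$4,200.00) = R$289.20 + 19.6% × R$1,185.00 = R$521.46
Difference: |R$816.68 − R$521.46| = R$295.22 (higher under Individual)

R$295.22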